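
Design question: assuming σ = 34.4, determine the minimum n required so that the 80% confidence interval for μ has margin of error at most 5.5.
n ≥ 65

For margin E ≤ 5.5:
n ≥ (z* · σ / E)²
n ≥ (1.282 · 34.4 / 5.5)²
n ≥ 64.29

Minimum n = 65 (rounding up)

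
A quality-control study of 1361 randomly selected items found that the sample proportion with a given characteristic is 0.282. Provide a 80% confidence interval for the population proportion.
(0.266, 0.298)

Proportion CI:
SE = √(p̂(1-p̂)/n) = √(0.282 · 0.718 / 1361) = 0.01220

z* = 1.282
Margin = z* · SE = 1.282 · 0.01220 = 0.0156

CI: 0.282 ± 0.0156 = (0.266, 0.298)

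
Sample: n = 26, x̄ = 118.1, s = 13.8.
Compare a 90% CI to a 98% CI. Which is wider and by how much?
98% CI is wider by 4.20

df = 25
90% CI: t* = 1.708, (113.48, 122.72), width = 2 · t* · s/√n = 9.25
98% CI: t* = 2.485, (111.37, 124.83), width = 2 · t* · s/√n = 13.45

The 98% CI is wider by 13.45 - 9.25 = 4.20.
Higher confidence requires a wider interval.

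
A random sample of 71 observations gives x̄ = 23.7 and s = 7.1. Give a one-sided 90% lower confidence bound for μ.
μ ≥ 22.61

Lower bound (one-sided):
t* = 1.294 (one-sided for 90%)
Lower bound = x̄ - t* · s/√n = 23.7 - 1.294 · 7.1/√71 = 22.61

We are 90% confident that μ ≥ 22.61.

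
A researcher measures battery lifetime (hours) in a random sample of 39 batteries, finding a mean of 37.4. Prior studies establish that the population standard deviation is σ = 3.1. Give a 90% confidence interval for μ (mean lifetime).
(36.58, 38.22)

z-interval (σ known):
z* = 1.645 for 90% confidence

Margin of error = z* · σ/√n = 1.645 · 3.1/√39 = 0.82

CI: (37.4 - 0.82, 37.4 + 0.82) = (36.58, 38.22)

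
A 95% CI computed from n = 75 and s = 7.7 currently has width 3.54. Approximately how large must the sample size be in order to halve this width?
n ≈ 300

CI width ∝ 1/√n
To reduce width by factor 2, need √n to grow by 2 → need 2² = 4 times as many samples.

Current: n = 75, width = 3.54
New: n = 300, width ≈ 1.75

Width reduced by factor of 3.54/1.75 = 2.02.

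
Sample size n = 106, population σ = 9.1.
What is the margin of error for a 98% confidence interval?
Margin of error = 2.06

Margin of error = z* · σ/√n
= 2.326 · 9.1/√106
= 2.326 · 9.1/10.2956
= 2.06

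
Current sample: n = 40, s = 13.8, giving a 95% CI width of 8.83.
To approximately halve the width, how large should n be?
n ≈ 160

CI width ∝ 1/√n
To reduce width by factor 2, need √n to grow by 2 → need 2² = 4 times as many samples.

Current: n = 40, width = 8.83
New: n = 160, width ≈ 4.31

Width reduced by factor of 8.83/4.31 = 2.05.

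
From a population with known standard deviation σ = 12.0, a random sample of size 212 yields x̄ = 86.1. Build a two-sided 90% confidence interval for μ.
(84.74, 87.46)

z-interval (σ known):
z* = 1.645 for 90% confidence

Margin of error = z* · σ/√n = 1.645 · 12.0/√212 = 1.36

CI: (86.1 - 1.36, 86.1 + 1.36) = (84.74, 87.46)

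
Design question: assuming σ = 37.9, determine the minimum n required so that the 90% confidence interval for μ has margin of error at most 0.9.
n ≥ 4799

For margin E ≤ 0.9:
n ≥ (z* · σ / E)²
n ≥ (1.645 · 37.9 / 0.9)²
n ≥ 4798.72

Minimum n = 4799 (rounding up)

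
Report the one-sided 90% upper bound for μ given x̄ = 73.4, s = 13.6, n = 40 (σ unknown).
μ ≤ 76.20

Upper bound (one-sided):
t* = 1.304 (one-sided for 90%)
Upper bound = x̄ + t* · s/√n = 73.4 + 1.304 · 13.6/√40 = 76.20

We are 90% confident that μ ≤ 76.20.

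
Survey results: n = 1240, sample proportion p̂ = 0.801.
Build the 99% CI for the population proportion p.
(0.772, 0.830)

Proportion CI:
SE = √(p̂(1-p̂)/n) = √(0.801 · 0.199 / 1240) = 0.01134

z* = 2.576
Margin = z* · SE = 2.576 · 0.01134 = 0.0292

CI: 0.801 ± 0.0292 = (0.772, 0.830)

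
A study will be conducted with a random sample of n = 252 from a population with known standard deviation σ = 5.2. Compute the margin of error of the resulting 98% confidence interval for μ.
Margin of error = 0.76

Margin of error = z* · σ/√n
= 2.326 · 5.2/√252
= 2.326 · 5.2/15.8745
= 0.76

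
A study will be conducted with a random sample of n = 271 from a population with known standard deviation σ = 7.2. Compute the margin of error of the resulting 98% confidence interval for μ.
Margin of error = 1.02

Margin of error = z* · σ/√n
= 2.326 · 7.2/√271
= 2.326 · 7.2/16.4621
= 1.02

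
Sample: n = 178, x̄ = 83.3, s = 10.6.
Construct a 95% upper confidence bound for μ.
μ ≤ 84.61

Upper bound (one-sided):
t* = 1.654 (one-sided for 95%)
Upper bound = x̄ + t* · s/√n = 83.3 + 1.654 · 10.6/√178 = 84.61

We are 95% confident that μ ≤ 84.61.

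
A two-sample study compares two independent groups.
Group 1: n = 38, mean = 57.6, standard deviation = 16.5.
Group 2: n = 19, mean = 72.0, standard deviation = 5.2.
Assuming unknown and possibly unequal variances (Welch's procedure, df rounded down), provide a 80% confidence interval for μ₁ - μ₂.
(-18.21, -10.59)

Difference: x̄₁ - x̄₂ = -14.40
SE = √(s₁²/n₁ + s₂²/n₂) = √(16.5²/38 + 5.2²/19) = 2.9305
df = 49.17 → 49 (Welch–Satterthwaite, rounded down)
t* = 1.299

CI: -14.40 ± 1.299 · 2.9305 = -14.40 ± 3.81 = (-18.21, -10.59)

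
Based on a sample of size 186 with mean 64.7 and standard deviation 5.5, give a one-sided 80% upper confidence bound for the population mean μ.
μ ≤ 65.04

Upper bound (one-sided):
t* = 0.844 (one-sided for 80%)
Upper bound = x̄ + t* · s/√n = 64.7 + 0.844 · 5.5/√186 = 65.04

We are 80% confident that μ ≤ 65.04.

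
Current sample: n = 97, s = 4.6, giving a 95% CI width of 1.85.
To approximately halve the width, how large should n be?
n ≈ 388

CI width ∝ 1/√n
To reduce width by factor 2, need √n to grow by 2 → need 2² = 4 times as many samples.

Current: n = 97, width = 1.85
New: n = 388, width ≈ 0.92

Width reduced by factor of 1.85/0.92 = 2.01.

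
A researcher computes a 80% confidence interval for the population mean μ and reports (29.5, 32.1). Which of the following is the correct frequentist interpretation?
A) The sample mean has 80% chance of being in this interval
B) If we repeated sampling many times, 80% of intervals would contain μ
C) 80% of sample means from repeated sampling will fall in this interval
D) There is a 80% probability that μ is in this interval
B

A) Wrong — x̄ is observed and sits in the interval by construction.
B) Correct — this is the frequentist long-run coverage interpretation.
C) Wrong — coverage applies to intervals containing μ, not to future x̄ values.
D) Wrong — μ is fixed; the randomness lives in the interval, not in μ.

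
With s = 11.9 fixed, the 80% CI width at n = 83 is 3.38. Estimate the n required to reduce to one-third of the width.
n ≈ 747

CI width ∝ 1/√n
To reduce width by factor 3, need √n to grow by 3 → need 3² = 9 times as many samples.

Current: n = 83, width = 3.38
New: n = 747, width ≈ 1.12

Width reduced by factor of 3.38/1.12 = 3.02.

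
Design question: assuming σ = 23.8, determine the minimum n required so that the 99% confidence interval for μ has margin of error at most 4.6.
n ≥ 178

For margin E ≤ 4.6:
n ≥ (z* · σ / E)²
n ≥ (2.576 · 23.8 / 4.6)²
n ≥ 177.64

Minimum n = 178 (rounding up)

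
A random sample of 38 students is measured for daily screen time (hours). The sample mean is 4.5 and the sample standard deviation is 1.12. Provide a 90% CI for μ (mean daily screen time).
(4.19, 4.81)

t-interval (σ unknown):
df = n - 1 = 37
t* = 1.687 for 90% confidence

Margin of error = t* · s/√n = 1.687 · 1.12/√38 = 0.31

CI: (4.19, 4.81)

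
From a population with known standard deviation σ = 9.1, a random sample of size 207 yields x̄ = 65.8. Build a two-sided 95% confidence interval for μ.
(64.56, 67.04)

z-interval (σ known):
z* = 1.960 for 95% confidence

Margin of error = z* · σ/√n = 1.960 · 9.1/√207 = 1.24

CI: (65.8 - 1.24, 65.8 + 1.24) = (64.56, 67.04)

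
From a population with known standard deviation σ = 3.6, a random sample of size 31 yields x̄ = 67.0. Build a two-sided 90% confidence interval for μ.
(65.94, 68.06)

z-interval (σ known):
z* = 1.645 for 90% confidence

Margin of error = z* · σ/√n = 1.645 · 3.6/√31 = 1.06

CI: (67.0 - 1.06, 67.0 + 1.06) = (65.94, 68.06)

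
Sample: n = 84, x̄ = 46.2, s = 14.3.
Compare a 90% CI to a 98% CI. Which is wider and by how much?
98% CI is wider by 2.21

df = 83
90% CI: t* = 1.663, (43.61, 48.79), width = 2 · t* · s/√n = 5.19
98% CI: t* = 2.372, (42.50, 49.90), width = 2 · t* · s/√n = 7.40

The 98% CI is wider by 7.40 - 5.19 = 2.21.
Higher confidence requires a wider interval.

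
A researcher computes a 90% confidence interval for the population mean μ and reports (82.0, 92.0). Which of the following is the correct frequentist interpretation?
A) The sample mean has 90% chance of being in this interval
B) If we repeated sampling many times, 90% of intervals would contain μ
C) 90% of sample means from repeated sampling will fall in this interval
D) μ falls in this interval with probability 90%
B

A) Wrong — x̄ is observed and sits in the interval by construction.
B) Correct — this is the frequentist long-run coverage interpretation.
C) Wrong — coverage applies to intervals containing μ, not to future x̄ values.
D) Wrong — μ is fixed; the randomness lives in the interval, not in μ.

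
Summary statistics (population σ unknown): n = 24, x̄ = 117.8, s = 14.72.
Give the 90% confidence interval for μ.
(112.65, 122.95)

t-interval (σ unknown):
df = n - 1 = 23
t* = 1.714 for 90% confidence

Margin of error = t* · s/√n = 1.714 · 14.72/√24 = 5.15

CI: (112.65, 122.95)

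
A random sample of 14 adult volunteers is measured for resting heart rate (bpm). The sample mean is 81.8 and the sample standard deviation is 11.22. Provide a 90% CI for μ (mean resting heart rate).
(76.49, 87.11)

t-interval (σ unknown):
df = n - 1 = 13
t* = 1.771 for 90% confidence

Margin of error = t* · s/√n = 1.771 · 11.22/√14 = 5.31

CI: (76.49, 87.11)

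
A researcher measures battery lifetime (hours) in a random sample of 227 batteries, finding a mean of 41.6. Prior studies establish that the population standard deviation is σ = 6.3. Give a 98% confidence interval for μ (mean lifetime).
(40.63, 42.57)

z-interval (σ known):
z* = 2.326 for 98% confidence

Margin of error = z* · σ/√n = 2.326 · 6.3/√227 = 0.97

CI: (41.6 - 0.97, 41.6 + 0.97) = (40.63, 42.57)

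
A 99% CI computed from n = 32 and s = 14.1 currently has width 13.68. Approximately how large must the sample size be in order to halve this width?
n ≈ 128

CI width ∝ 1/√n
To reduce width by factor 2, need √n to grow by 2 → need 2² = 4 times as many samples.

Current: n = 32, width = 13.68
New: n = 128, width ≈ 6.52

Width reduced by factor of 13.68/6.52 = 2.10.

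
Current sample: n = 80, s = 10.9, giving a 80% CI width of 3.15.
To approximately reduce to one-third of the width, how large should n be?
n ≈ 720

CI width ∝ 1/√n
To reduce width by factor 3, need √n to grow by 3 → need 3² = 9 times as many samples.

Current: n = 80, width = 3.15
New: n = 720, width ≈ 1.04

Width reduced by factor of 3.15/1.04 = 3.03.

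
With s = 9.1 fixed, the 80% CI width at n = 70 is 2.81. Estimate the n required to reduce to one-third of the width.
n ≈ 630

CI width ∝ 1/√n
To reduce width by factor 3, need √n to grow by 3 → need 3² = 9 times as many samples.

Current: n = 70, width = 2.81
New: n = 630, width ≈ 0.93

Width reduced by factor of 2.81/0.93 = 3.02.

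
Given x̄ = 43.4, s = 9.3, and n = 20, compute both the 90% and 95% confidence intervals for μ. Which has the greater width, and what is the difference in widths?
95% CI is wider by 1.51

df = 19
90% CI: t* = 1.729, (39.80, 47.00), width = 2 · t* · s/√n = 7.19
95% CI: t* = 2.093, (39.05, 47.75), width = 2 · t* · s/√n = 8.70

The 95% CI is wider by 8.70 - 7.19 = 1.51.
Higher confidence requires a wider interval.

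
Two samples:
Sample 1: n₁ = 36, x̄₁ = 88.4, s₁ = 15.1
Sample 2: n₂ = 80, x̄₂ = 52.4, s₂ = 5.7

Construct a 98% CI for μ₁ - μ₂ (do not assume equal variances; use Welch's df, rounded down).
(29.70, 42.30)

Difference: x̄₁ - x̄₂ = 36.00
SE = √(s₁²/n₁ + s₂²/n₂) = √(15.1²/36 + 5.7²/80) = 2.5961
df = 39.56 → 39 (Welch–Satterthwaite, rounded down)
t* = 2.426

CI: 36.00 ± 2.426 · 2.5961 = 36.00 ± 6.30 = (29.70, 42.30)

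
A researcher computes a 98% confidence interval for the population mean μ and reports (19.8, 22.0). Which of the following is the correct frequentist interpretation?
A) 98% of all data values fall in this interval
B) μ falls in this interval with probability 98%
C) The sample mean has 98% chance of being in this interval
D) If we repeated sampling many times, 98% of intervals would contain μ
D

A) Wrong — a CI is about the parameter μ, not individual data values.
B) Wrong — μ is fixed; the randomness lives in the interval, not in μ.
C) Wrong — x̄ is observed and sits in the interval by construction.
D) Correct — this is the frequentist long-run coverage interpretation.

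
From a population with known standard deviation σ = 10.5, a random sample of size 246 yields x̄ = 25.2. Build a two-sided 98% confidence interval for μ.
(23.64, 26.76)

z-interval (σ known):
z* = 2.326 for 98% confidence

Margin of error = z* · σ/√n = 2.326 · 10.5/√246 = 1.56

CI: (25.2 - 1.56, 25.2 + 1.56) = (23.64, 26.76)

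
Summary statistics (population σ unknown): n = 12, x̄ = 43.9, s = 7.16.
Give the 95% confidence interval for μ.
(39.35, 48.45)

t-interval (σ unknown):
df = n - 1 = 11
t* = 2.201 for 95% confidence

Margin of error = t* · s/√n = 2.201 · 7.16/√12 = 4.55

CI: (39.35, 48.45)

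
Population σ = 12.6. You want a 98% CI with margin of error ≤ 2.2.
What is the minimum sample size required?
n ≥ 178

For margin E ≤ 2.2:
n ≥ (z* · σ / E)²
n ≥ (2.326 · 12.6 / 2.2)²
n ≥ 177.47

Minimum n = 178 (rounding up)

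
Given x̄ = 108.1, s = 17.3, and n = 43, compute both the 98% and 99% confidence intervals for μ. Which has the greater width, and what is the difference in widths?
99% CI is wider by 1.48

df = 42
98% CI: t* = 2.418, (101.72, 114.48), width = 2 · t* · s/√n = 12.76
99% CI: t* = 2.698, (100.98, 115.22), width = 2 · t* · s/√n = 14.24

The 99% CI is wider by 14.24 - 12.76 = 1.48.
Higher confidence requires a wider interval.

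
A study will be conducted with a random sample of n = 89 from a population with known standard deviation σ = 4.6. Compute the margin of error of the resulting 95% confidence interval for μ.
Margin of error = 0.96

Margin of error = z* · σ/√n
= 1.960 · 4.6/√89
= 1.960 · 4.6/9.4340
= 0.96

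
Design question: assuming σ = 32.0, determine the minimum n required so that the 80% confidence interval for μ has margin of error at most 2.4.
n ≥ 293

For margin E ≤ 2.4:
n ≥ (z* · σ / E)²
n ≥ (1.282 · 32.0 / 2.4)²
n ≥ 292.18

Minimum n = 293 (rounding up)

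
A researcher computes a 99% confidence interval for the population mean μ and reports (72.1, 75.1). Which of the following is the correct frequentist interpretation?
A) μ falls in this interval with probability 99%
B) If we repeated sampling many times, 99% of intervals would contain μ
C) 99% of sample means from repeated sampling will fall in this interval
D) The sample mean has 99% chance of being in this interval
B

A) Wrong — μ is fixed; the randomness lives in the interval, not in μ.
B) Correct — this is the frequentist long-run coverage interpretation.
C) Wrong — coverage applies to intervals containing μ, not to future x̄ values.
D) Wrong — x̄ is observed and sits in the interval by construction.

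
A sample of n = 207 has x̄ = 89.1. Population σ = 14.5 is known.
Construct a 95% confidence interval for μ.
(87.12, 91.08)

z-interval (σ known):
z* = 1.960 for 95% confidence

Margin of error = z* · σ/√n = 1.960 · 14.5/√207 = 1.98

CI: (89.1 - 1.98, 89.1 + 1.98) = (87.12, 91.08)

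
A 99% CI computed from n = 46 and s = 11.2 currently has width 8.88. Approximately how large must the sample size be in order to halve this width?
n ≈ 184

CI width ∝ 1/√n
To reduce width by factor 2, need √n to grow by 2 → need 2² = 4 times as many samples.

Current: n = 46, width = 8.88
New: n = 184, width ≈ 4.30

Width reduced by factor of 8.88/4.30 = 2.07.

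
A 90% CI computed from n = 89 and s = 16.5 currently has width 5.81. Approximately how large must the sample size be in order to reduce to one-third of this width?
n ≈ 801

CI width ∝ 1/√n
To reduce width by factor 3, need √n to grow by 3 → need 3² = 9 times as many samples.

Current: n = 89, width = 5.81
New: n = 801, width ≈ 1.92

Width reduced by factor of 5.81/1.92 = 3.03.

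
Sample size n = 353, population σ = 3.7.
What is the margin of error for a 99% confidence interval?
Margin of error = 0.51

Margin of error = z* · σ/√n
= 2.576 · 3.7/√353
= 2.576 · 3.7/18.7883
= 0.51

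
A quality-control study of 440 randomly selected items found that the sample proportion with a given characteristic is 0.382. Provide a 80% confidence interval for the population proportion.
(0.352, 0.412)

Proportion CI:
SE = √(p̂(1-p̂)/n) = √(0.382 · 0.618 / 440) = 0.02316

z* = 1.282
Margin = z* · SE = 1.282 · 0.02316 = 0.0297

CI: 0.382 ± 0.0297 = (0.352, 0.412)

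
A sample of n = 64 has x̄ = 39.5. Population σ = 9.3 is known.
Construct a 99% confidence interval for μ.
(36.51, 42.49)

z-interval (σ known):
z* = 2.576 for 99% confidence

Margin of error = z* · σ/√n = 2.576 · 9.3/√64 = 2.99

CI: (39.5 - 2.99, 39.5 + 2.99) = (36.51, 42.49)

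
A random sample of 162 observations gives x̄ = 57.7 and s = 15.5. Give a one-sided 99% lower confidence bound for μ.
μ ≥ 54.84

Lower bound (one-sided):
t* = 2.350 (one-sided for 99%)
Lower bound = x̄ - t* · s/√n = 57.7 - 2.350 · 15.5/√162 = 54.84

We are 99% confident that μ ≥ 54.84.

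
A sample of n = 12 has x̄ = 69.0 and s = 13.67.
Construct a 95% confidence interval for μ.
(60.31, 77.69)

t-interval (σ unknown):
df = n - 1 = 11
t* = 2.201 for 95% confidence

Margin of error = t* · s/√n = 2.201 · 13.67/√12 = 8.69

CI: (60.31, 77.69)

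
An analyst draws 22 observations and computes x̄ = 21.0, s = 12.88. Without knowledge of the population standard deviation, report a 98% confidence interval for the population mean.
(14.09, 27.91)

t-interval (σ unknown):
df = n - 1 = 21
t* = 2.518 for 98% confidence

Margin of error = t* · s/√n = 2.518 · 12.88/√22 = 6.91

CI: (14.09, 27.91)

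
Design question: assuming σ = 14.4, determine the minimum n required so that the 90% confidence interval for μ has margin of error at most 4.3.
n ≥ 31

For margin E ≤ 4.3:
n ≥ (z* · σ / E)²
n ≥ (1.645 · 14.4 / 4.3)²
n ≥ 30.35

Minimum n = 31 (rounding up)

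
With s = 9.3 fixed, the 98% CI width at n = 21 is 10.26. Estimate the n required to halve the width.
n ≈ 84

CI width ∝ 1/√n
To reduce width by factor 2, need √n to grow by 2 → need 2² = 4 times as many samples.

Current: n = 21, width = 10.26
New: n = 84, width ≈ 4.81

Width reduced by factor of 10.26/4.81 = 2.13.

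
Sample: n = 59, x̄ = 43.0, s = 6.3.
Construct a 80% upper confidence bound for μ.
μ ≤ 43.70

Upper bound (one-sided):
t* = 0.848 (one-sided for 80%)
Upper bound = x̄ + t* · s/√n = 43.0 + 0.848 · 6.3/√59 = 43.70

We are 80% confident that μ ≤ 43.70.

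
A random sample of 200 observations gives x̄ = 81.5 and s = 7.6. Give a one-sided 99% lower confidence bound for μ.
μ ≥ 80.24

Lower bound (one-sided):
t* = 2.345 (one-sided for 99%)
Lower bound = x̄ - t* · s/√n = 81.5 - 2.345 · 7.6/√200 = 80.24

We are 99% confident that μ ≥ 80.24.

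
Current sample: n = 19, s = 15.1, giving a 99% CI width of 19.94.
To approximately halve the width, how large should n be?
n ≈ 76

CI width ∝ 1/√n
To reduce width by factor 2, need √n to grow by 2 → need 2² = 4 times as many samples.

Current: n = 19, width = 19.94
New: n = 76, width ≈ 9.16

Width reduced by factor of 19.94/9.16 = 2.18.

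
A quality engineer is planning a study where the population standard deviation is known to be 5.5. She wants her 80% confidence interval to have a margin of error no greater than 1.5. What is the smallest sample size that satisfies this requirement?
n ≥ 23

For margin E ≤ 1.5:
n ≥ (z* · σ / E)²
n ≥ (1.282 · 5.5 / 1.5)²
n ≥ 22.10

Minimum n = 23 (rounding up)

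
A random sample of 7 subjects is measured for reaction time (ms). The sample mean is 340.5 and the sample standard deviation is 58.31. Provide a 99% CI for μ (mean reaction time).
(258.80, 422.20)

t-interval (σ unknown):
df = n - 1 = 6
t* = 3.707 for 99% confidence

Margin of error = t* · s/√n = 3.707 · 58.31/√7 = 81.70

CI: (258.80, 422.20)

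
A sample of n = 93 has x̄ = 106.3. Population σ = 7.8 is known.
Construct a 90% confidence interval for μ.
(104.97, 107.63)

z-interval (σ known):
z* = 1.645 for 90% confidence

Margin of error = z* · σ/√n = 1.645 · 7.8/√93 = 1.33

CI: (106.3 - 1.33, 106.3 + 1.33) = (104.97, 107.63)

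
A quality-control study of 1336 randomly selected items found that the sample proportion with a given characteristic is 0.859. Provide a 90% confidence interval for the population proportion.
(0.843, 0.875)

Proportion CI:
SE = √(p̂(1-p̂)/n) = √(0.859 · 0.141 / 1336) = 0.00952

z* = 1.645
Margin = z* · SE = 1.645 · 0.00952 = 0.0157

CI: 0.859 ± 0.0157 = (0.843, 0.875)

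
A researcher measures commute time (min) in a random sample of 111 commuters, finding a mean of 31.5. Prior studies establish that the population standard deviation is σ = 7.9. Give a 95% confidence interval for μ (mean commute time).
(30.03, 32.97)

z-interval (σ known):
z* = 1.960 for 95% confidence

Margin of error = z* · σ/√n = 1.960 · 7.9/√111 = 1.47

CI: (31.5 - 1.47, 31.5 + 1.47) = (30.03, 32.97)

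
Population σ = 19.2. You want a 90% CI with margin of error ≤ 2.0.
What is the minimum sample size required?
n ≥ 250

For margin E ≤ 2.0:
n ≥ (z* · σ / E)²
n ≥ (1.645 · 19.2 / 2.0)²
n ≥ 249.39

Minimum n = 250 (rounding up)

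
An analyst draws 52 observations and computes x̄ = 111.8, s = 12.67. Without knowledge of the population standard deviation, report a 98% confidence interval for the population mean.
(107.58, 116.02)

t-interval (σ unknown):
df = n - 1 = 51
t* = 2.402 for 98% confidence

Margin of error = t* · s/√n = 2.402 · 12.67/√52 = 4.22

CI: (107.58, 116.02)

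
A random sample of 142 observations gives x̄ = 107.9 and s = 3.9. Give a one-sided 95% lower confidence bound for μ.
μ ≥ 107.36

Lower bound (one-sided):
t* = 1.656 (one-sided for 95%)
Lower bound = x̄ - t* · s/√n = 107.9 - 1.656 · 3.9/√142 = 107.36

We are 95% confident that μ ≥ 107.36.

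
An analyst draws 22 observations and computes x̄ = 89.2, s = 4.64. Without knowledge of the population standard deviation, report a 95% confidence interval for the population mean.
(87.14, 91.26)

t-interval (σ unknown):
df = n - 1 = 21
t* = 2.080 for 95% confidence

Margin of error = t* · s/√n = 2.080 · 4.64/√22 = 2.06

CI: (87.14, 91.26)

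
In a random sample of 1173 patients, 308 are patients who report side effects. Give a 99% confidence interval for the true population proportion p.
(0.229, 0.296)

Proportion CI:
p̂ = 308/1173 = 0.26257
SE = √(p̂(1-p̂)/n) = √(0.26257 · 0.73743 / 1173) = 0.01285

z* = 2.576
Margin = z* · SE = 2.576 · 0.01285 = 0.0331

CI: 0.26257 ± 0.0331 = (0.229, 0.296)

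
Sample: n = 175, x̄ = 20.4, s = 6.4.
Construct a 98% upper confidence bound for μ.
μ ≤ 21.40

Upper bound (one-sided):
t* = 2.069 (one-sided for 98%)
Upper bound = x̄ + t* · s/√n = 20.4 + 2.069 · 6.4/√175 = 21.40

We are 98% confident that μ ≤ 21.40.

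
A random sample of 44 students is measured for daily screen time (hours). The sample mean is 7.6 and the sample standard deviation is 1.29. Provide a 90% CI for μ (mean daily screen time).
(7.27, 7.93)

t-interval (σ unknown):
df = n - 1 = 43
t* = 1.681 for 90% confidence

Margin of error = t* · s/√n = 1.681 · 1.29/√44 = 0.33

CI: (7.27, 7.93)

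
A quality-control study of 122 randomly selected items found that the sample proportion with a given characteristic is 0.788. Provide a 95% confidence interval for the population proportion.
(0.715, 0.861)

Proportion CI:
SE = √(p̂(1-p̂)/n) = √(0.788 · 0.212 / 122) = 0.03700

z* = 1.960
Margin = z* · SE = 1.960 · 0.03700 = 0.0725

CI: 0.788 ± 0.0725 = (0.715, 0.861)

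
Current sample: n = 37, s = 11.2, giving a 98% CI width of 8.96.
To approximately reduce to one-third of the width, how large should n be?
n ≈ 333

CI width ∝ 1/√n
To reduce width by factor 3, need √n to grow by 3 → need 3² = 9 times as many samples.

Current: n = 37, width = 8.96
New: n = 333, width ≈ 2.87

Width reduced by factor of 8.96/2.87 = 3.12.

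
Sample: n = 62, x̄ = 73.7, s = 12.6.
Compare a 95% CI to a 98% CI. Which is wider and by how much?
98% CI is wider by 1.25

df = 61
95% CI: t* = 2.000, (70.50, 76.90), width = 2 · t* · s/√n = 6.40
98% CI: t* = 2.389, (69.88, 77.52), width = 2 · t* · s/√n = 7.65

The 98% CI is wider by 7.65 - 6.40 = 1.25.
Higher confidence requires a wider interval.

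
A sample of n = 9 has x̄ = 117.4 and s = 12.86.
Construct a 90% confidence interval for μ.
(109.43, 125.37)

t-interval (σ unknown):
df = n - 1 = 8
t* = 1.860 for 90% confidence

Margin of error = t* · s/√n = 1.860 · 12.86/√9 = 7.97

CI: (109.43, 125.37)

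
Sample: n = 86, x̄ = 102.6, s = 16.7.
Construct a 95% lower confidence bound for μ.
μ ≥ 99.61

Lower bound (one-sided):
t* = 1.663 (one-sided for 95%)
Lower bound = x̄ - t* · s/√n = 102.6 - 1.663 · 16.7/√86 = 99.61

We are 95% confident that μ ≥ 99.61.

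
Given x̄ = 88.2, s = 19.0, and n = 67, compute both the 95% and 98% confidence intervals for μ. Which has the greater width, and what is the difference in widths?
98% CI is wider by 1.80

df = 66
95% CI: t* = 1.997, (83.56, 92.84), width = 2 · t* · s/√n = 9.27
98% CI: t* = 2.384, (82.67, 93.73), width = 2 · t* · s/√n = 11.07

The 98% CI is wider by 11.07 - 9.27 = 1.80.
Higher confidence requires a wider interval.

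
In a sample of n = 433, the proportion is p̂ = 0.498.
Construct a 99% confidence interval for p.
(0.436, 0.560)

Proportion CI:
SE = √(p̂(1-p̂)/n) = √(0.498 · 0.502 / 433) = 0.02403

z* = 2.576
Margin = z* · SE = 2.576 · 0.02403 = 0.0619

CI: 0.498 ± 0.0619 = (0.436, 0.560)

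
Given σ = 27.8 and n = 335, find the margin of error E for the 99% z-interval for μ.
Margin of error = 3.91

Margin of error = z* · σ/√n
= 2.576 · 27.8/√335
= 2.576 · 27.8/18.3030
= 3.91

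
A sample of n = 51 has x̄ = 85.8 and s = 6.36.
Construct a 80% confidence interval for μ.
(84.64, 86.96)

t-interval (σ unknown):
df = n - 1 = 50
t* = 1.299 for 80% confidence

Margin of error = t* · s/√n = 1.299 · 6.36/√51 = 1.16

CI: (84.64, 86.96)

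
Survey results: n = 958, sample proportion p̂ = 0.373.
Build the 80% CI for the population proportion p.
(0.353, 0.393)

Proportion CI:
SE = √(p̂(1-p̂)/n) = √(0.373 · 0.627 / 958) = 0.01562

z* = 1.282
Margin = z* · SE = 1.282 · 0.01562 = 0.0200

CI: 0.373 ± 0.0200 = (0.353, 0.393)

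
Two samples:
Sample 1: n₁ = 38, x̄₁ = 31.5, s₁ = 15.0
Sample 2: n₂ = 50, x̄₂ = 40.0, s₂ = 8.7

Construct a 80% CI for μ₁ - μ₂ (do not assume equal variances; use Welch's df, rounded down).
(-12.04, -4.96)

Difference: x̄₁ - x̄₂ = -8.50
SE = √(s₁²/n₁ + s₂²/n₂) = √(15.0²/38 + 8.7²/50) = 2.7267
df = 55.59 → 55 (Welch–Satterthwaite, rounded down)
t* = 1.297

CI: -8.50 ± 1.297 · 2.7267 = -8.50 ± 3.54 = (-12.04, -4.96)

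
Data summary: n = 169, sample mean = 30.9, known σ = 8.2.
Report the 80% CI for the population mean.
(30.09, 31.71)

z-interval (σ known):
z* = 1.282 for 80% confidence

Margin of error = z* · σ/√n = 1.282 · 8.2/√169 = 0.81

CI: (30.9 - 0.81, 30.9 + 0.81) = (30.09, 31.71)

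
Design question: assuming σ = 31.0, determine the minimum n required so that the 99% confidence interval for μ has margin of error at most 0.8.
n ≥ 9965

For margin E ≤ 0.8:
n ≥ (z* · σ / E)²
n ≥ (2.576 · 31.0 / 0.8)²
n ≥ 9964.03

Minimum n = 9965 (rounding up)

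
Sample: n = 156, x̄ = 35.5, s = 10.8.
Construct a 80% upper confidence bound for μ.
μ ≤ 36.23

Upper bound (one-sided):
t* = 0.844 (one-sided for 80%)
Upper bound = x̄ + t* · s/√n = 35.5 + 0.844 · 10.8/√156 = 36.23

We are 80% confident that μ ≤ 36.23.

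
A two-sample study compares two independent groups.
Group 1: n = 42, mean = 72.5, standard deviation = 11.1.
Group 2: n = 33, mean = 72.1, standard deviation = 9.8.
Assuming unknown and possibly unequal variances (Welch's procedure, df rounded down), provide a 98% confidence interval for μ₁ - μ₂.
(-5.35, 6.15)

Difference: x̄₁ - x̄₂ = 0.40
SE = √(s₁²/n₁ + s₂²/n₂) = √(11.1²/42 + 9.8²/33) = 2.4174
df = 71.96 → 71 (Welch–Satterthwaite, rounded down)
t* = 2.380

CI: 0.40 ± 2.380 · 2.4174 = 0.40 ± 5.75 = (-5.35, 6.15)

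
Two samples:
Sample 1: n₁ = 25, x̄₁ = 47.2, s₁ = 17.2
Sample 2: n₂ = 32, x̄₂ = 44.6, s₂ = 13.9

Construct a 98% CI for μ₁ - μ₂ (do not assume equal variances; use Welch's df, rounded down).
(-7.60, 12.80)

Difference: x̄₁ - x̄₂ = 2.60
SE = √(s₁²/n₁ + s₂²/n₂) = √(17.2²/25 + 13.9²/32) = 4.2275
df = 45.56 → 45 (Welch–Satterthwaite, rounded down)
t* = 2.412

CI: 2.60 ± 2.412 · 4.2275 = 2.60 ± 10.20 = (-7.60, 12.80)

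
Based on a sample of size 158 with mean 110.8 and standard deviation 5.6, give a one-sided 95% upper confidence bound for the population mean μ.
μ ≤ 111.54

Upper bound (one-sided):
t* = 1.655 (one-sided for 95%)
Upper bound = x̄ + t* · s/√n = 110.8 + 1.655 · 5.6/√158 = 111.54

We are 95% confident that μ ≤ 111.54.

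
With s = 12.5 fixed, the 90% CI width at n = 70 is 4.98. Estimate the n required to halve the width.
n ≈ 280

CI width ∝ 1/√n
To reduce width by factor 2, need √n to grow by 2 → need 2² = 4 times as many samples.

Current: n = 70, width = 4.98
New: n = 280, width ≈ 2.47

Width reduced by factor of 4.98/2.47 = 2.02.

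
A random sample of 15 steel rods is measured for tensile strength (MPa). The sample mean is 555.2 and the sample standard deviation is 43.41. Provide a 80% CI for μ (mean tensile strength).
(540.12, 570.28)

t-interval (σ unknown):
df = n - 1 = 14
t* = 1.345 for 80% confidence

Margin of error = t* · s/√n = 1.345 · 43.41/√15 = 15.08

CI: (540.12, 570.28)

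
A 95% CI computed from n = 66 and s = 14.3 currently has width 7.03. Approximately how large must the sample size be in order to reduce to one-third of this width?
n ≈ 594

CI width ∝ 1/√n
To reduce width by factor 3, need √n to grow by 3 → need 3² = 9 times as many samples.

Current: n = 66, width = 7.03
New: n = 594, width ≈ 2.30

Width reduced by factor of 7.03/2.30 = 3.06.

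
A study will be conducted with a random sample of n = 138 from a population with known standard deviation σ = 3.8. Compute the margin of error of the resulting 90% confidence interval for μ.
Margin of error = 0.53

Margin of error = z* · σ/√n
= 1.645 · 3.8/√138
= 1.645 · 3.8/11.7473
= 0.53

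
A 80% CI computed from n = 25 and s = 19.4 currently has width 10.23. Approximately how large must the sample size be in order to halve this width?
n ≈ 100

CI width ∝ 1/√n
To reduce width by factor 2, need √n to grow by 2 → need 2² = 4 times as many samples.

Current: n = 25, width = 10.23
New: n = 100, width ≈ 5.01

Width reduced by factor of 10.23/5.01 = 2.04.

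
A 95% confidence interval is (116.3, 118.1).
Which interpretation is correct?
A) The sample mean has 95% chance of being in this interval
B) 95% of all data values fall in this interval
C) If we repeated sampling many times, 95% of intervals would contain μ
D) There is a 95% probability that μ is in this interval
C

A) Wrong — x̄ is observed and sits in the interval by construction.
B) Wrong — a CI is about the parameter μ, not individual data values.
C) Correct — this is the frequentist long-run coverage interpretation.
D) Wrong — μ is fixed; the randomness lives in the interval, not in μ.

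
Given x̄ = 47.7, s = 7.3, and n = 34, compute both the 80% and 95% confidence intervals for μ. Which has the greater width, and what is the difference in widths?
95% CI is wider by 1.82

df = 33
80% CI: t* = 1.308, (46.06, 49.34), width = 2 · t* · s/√n = 3.28
95% CI: t* = 2.035, (45.15, 50.25), width = 2 · t* · s/√n = 5.10

The 95% CI is wider by 5.10 - 3.28 = 1.82.
Higher confidence requires a wider interval.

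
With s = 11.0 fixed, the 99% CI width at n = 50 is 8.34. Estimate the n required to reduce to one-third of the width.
n ≈ 450

CI width ∝ 1/√n
To reduce width by factor 3, need √n to grow by 3 → need 3² = 9 times as many samples.

Current: n = 50, width = 8.34
New: n = 450, width ≈ 2.68

Width reduced by factor of 8.34/2.68 = 3.11.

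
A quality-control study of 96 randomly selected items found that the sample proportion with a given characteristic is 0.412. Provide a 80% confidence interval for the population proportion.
(0.348, 0.476)

Proportion CI:
SE = √(p̂(1-p̂)/n) = √(0.412 · 0.588 / 96) = 0.05023

z* = 1.282
Margin = z* · SE = 1.282 · 0.05023 = 0.0644

CI: 0.412 ± 0.0644 = (0.348, 0.476)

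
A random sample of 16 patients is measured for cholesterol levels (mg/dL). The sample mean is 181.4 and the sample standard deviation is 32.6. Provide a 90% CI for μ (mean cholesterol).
(167.11, 195.69)

t-interval (σ unknown):
df = n - 1 = 15
t* = 1.753 for 90% confidence

Margin of error = t* · s/√n = 1.753 · 32.6/√16 = 14.29

CI: (167.11, 195.69)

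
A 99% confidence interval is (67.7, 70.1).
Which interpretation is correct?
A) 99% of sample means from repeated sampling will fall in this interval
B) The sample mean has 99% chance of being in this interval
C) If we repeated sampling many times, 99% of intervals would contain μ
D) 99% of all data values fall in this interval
C

A) Wrong — coverage applies to intervals containing μ, not to future x̄ values.
B) Wrong — x̄ is observed and sits in the interval by construction.
C) Correct — this is the frequentist long-run coverage interpretation.
D) Wrong — a CI is about the parameter μ, not individual data values.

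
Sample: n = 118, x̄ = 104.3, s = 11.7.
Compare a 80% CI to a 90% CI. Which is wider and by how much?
90% CI is wider by 0.79

df = 117
80% CI: t* = 1.289, (102.91, 105.69), width = 2 · t* · s/√n = 2.78
90% CI: t* = 1.658, (102.51, 106.09), width = 2 · t* · s/√n = 3.57

The 90% CI is wider by 3.57 - 2.78 = 0.79.
Higher confidence requires a wider interval.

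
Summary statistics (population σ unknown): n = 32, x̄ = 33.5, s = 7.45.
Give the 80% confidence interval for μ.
(31.78, 35.22)

t-interval (σ unknown):
df = n - 1 = 31
t* = 1.309 for 80% confidence

Margin of error = t* · s/√n = 1.309 · 7.45/√32 = 1.72

CI: (31.78, 35.22)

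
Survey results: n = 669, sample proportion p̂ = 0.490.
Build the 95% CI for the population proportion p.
(0.452, 0.528)

Proportion CI:
SE = √(p̂(1-p̂)/n) = √(0.490 · 0.510 / 669) = 0.01933

z* = 1.960
Margin = z* · SE = 1.960 · 0.01933 = 0.0379

CI: 0.490 ± 0.0379 = (0.452, 0.528)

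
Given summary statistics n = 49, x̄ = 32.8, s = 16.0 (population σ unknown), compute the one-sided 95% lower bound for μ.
μ ≥ 28.97

Lower bound (one-sided):
t* = 1.677 (one-sided for 95%)
Lower bound = x̄ - t* · s/√n = 32.8 - 1.677 · 16.0/√49 = 28.97

We are 95% confident that μ ≥ 28.97.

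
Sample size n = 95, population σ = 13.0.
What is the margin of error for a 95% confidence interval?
Margin of error = 2.61

Margin of error = z* · σ/√n
= 1.960 · 13.0/√95
= 1.960 · 13.0/9.7468
= 2.61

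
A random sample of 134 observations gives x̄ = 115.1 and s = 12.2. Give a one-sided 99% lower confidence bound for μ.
μ ≥ 112.62

Lower bound (one-sided):
t* = 2.355 (one-sided for 99%)
Lower bound = x̄ - t* · s/√n = 115.1 - 2.355 · 12.2/√134 = 112.62

We are 99% confident that μ ≥ 112.62.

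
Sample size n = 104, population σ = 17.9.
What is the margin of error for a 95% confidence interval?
Margin of error = 3.44

Margin of error = z* · σ/√n
= 1.960 · 17.9/√104
= 1.960 · 17.9/10.1980
= 3.44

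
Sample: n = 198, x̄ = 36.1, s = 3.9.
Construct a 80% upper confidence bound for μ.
μ ≤ 36.33

Upper bound (one-sided):
t* = 0.843 (one-sided for 80%)
Upper bound = x̄ + t* · s/√n = 36.1 + 0.843 · 3.9/√198 = 36.33

We are 80% confident that μ ≤ 36.33.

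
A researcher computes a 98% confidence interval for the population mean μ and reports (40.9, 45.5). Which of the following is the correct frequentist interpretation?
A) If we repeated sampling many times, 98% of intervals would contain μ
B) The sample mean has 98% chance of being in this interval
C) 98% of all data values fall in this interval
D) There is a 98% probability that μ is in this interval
A

A) Correct — this is the frequentist long-run coverage interpretation.
B) Wrong — x̄ is observed and sits in the interval by construction.
C) Wrong — a CI is about the parameter μ, not individual data values.
D) Wrong — μ is fixed; the randomness lives in the interval, not in μ.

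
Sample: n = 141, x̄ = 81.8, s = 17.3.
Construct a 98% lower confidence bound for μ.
μ ≥ 78.78

Lower bound (one-sided):
t* = 2.073 (one-sided for 98%)
Lower bound = x̄ - t* · s/√n = 81.8 - 2.073 · 17.3/√141 = 78.78

We are 98% confident that μ ≥ 78.78.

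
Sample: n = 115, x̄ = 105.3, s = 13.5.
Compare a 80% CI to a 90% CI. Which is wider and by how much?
90% CI is wider by 0.92

df = 114
80% CI: t* = 1.289, (103.68, 106.92), width = 2 · t* · s/√n = 3.25
90% CI: t* = 1.658, (103.21, 107.39), width = 2 · t* · s/√n = 4.17

The 90% CI is wider by 4.17 - 3.25 = 0.92.
Higher confidence requires a wider interval.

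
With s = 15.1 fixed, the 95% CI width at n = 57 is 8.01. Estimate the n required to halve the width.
n ≈ 228

CI width ∝ 1/√n
To reduce width by factor 2, need √n to grow by 2 → need 2² = 4 times as many samples.

Current: n = 57, width = 8.01
New: n = 228, width ≈ 3.94

Width reduced by factor of 8.01/3.94 = 2.03.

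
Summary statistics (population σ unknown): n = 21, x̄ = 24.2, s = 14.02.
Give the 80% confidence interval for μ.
(20.15, 28.25)

t-interval (σ unknown):
df = n - 1 = 20
t* = 1.325 for 80% confidence

Margin of error = t* · s/√n = 1.325 · 14.02/√21 = 4.05

CI: (20.15, 28.25)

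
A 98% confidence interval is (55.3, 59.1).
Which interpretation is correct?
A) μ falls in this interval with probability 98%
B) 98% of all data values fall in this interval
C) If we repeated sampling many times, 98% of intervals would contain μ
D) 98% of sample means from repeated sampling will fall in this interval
C

A) Wrong — μ is fixed; the randomness lives in the interval, not in μ.
B) Wrong — a CI is about the parameter μ, not individual data values.
C) Correct — this is the frequentist long-run coverage interpretation.
D) Wrong — coverage applies to intervals containing μ, not to future x̄ values.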